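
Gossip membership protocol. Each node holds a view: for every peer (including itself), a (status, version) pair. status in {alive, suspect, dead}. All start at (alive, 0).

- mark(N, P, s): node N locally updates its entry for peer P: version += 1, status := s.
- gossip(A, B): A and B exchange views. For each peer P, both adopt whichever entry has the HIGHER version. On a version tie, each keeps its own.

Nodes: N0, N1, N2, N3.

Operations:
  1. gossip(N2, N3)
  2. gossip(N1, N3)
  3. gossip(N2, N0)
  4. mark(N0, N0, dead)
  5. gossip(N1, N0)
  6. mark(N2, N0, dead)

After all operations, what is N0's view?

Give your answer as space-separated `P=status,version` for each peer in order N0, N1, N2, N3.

Answer: N0=dead,1 N1=alive,0 N2=alive,0 N3=alive,0

Derivation:
Op 1: gossip N2<->N3 -> N2.N0=(alive,v0) N2.N1=(alive,v0) N2.N2=(alive,v0) N2.N3=(alive,v0) | N3.N0=(alive,v0) N3.N1=(alive,v0) N3.N2=(alive,v0) N3.N3=(alive,v0)
Op 2: gossip N1<->N3 -> N1.N0=(alive,v0) N1.N1=(alive,v0) N1.N2=(alive,v0) N1.N3=(alive,v0) | N3.N0=(alive,v0) N3.N1=(alive,v0) N3.N2=(alive,v0) N3.N3=(alive,v0)
Op 3: gossip N2<->N0 -> N2.N0=(alive,v0) N2.N1=(alive,v0) N2.N2=(alive,v0) N2.N3=(alive,v0) | N0.N0=(alive,v0) N0.N1=(alive,v0) N0.N2=(alive,v0) N0.N3=(alive,v0)
Op 4: N0 marks N0=dead -> (dead,v1)
Op 5: gossip N1<->N0 -> N1.N0=(dead,v1) N1.N1=(alive,v0) N1.N2=(alive,v0) N1.N3=(alive,v0) | N0.N0=(dead,v1) N0.N1=(alive,v0) N0.N2=(alive,v0) N0.N3=(alive,v0)
Op 6: N2 marks N0=dead -> (dead,v1)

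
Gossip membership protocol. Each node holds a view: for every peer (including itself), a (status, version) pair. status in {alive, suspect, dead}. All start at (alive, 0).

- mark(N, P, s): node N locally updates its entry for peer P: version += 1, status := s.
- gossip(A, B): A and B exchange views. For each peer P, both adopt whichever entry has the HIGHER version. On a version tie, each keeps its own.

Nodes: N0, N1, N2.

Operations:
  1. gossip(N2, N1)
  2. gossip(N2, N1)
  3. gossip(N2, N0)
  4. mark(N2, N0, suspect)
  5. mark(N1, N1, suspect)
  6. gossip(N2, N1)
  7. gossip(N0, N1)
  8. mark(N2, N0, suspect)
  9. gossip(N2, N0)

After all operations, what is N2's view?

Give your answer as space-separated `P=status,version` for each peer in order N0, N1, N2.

Answer: N0=suspect,2 N1=suspect,1 N2=alive,0

Derivation:
Op 1: gossip N2<->N1 -> N2.N0=(alive,v0) N2.N1=(alive,v0) N2.N2=(alive,v0) | N1.N0=(alive,v0) N1.N1=(alive,v0) N1.N2=(alive,v0)
Op 2: gossip N2<->N1 -> N2.N0=(alive,v0) N2.N1=(alive,v0) N2.N2=(alive,v0) | N1.N0=(alive,v0) N1.N1=(alive,v0) N1.N2=(alive,v0)
Op 3: gossip N2<->N0 -> N2.N0=(alive,v0) N2.N1=(alive,v0) N2.N2=(alive,v0) | N0.N0=(alive,v0) N0.N1=(alive,v0) N0.N2=(alive,v0)
Op 4: N2 marks N0=suspect -> (suspect,v1)
Op 5: N1 marks N1=suspect -> (suspect,v1)
Op 6: gossip N2<->N1 -> N2.N0=(suspect,v1) N2.N1=(suspect,v1) N2.N2=(alive,v0) | N1.N0=(suspect,v1) N1.N1=(suspect,v1) N1.N2=(alive,v0)
Op 7: gossip N0<->N1 -> N0.N0=(suspect,v1) N0.N1=(suspect,v1) N0.N2=(alive,v0) | N1.N0=(suspect,v1) N1.N1=(suspect,v1) N1.N2=(alive,v0)
Op 8: N2 marks N0=suspect -> (suspect,v2)
Op 9: gossip N2<->N0 -> N2.N0=(suspect,v2) N2.N1=(suspect,v1) N2.N2=(alive,v0) | N0.N0=(suspect,v2) N0.N1=(suspect,v1) N0.N2=(alive,v0)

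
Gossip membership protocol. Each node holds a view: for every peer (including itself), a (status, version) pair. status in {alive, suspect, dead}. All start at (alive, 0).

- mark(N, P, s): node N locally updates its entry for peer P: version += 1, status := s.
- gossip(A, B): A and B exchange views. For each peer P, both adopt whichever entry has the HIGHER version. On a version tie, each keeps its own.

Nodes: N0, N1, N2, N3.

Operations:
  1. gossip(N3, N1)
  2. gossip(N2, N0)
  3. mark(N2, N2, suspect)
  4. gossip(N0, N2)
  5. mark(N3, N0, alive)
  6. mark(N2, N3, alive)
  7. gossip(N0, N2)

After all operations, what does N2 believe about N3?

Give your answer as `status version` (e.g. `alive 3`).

Op 1: gossip N3<->N1 -> N3.N0=(alive,v0) N3.N1=(alive,v0) N3.N2=(alive,v0) N3.N3=(alive,v0) | N1.N0=(alive,v0) N1.N1=(alive,v0) N1.N2=(alive,v0) N1.N3=(alive,v0)
Op 2: gossip N2<->N0 -> N2.N0=(alive,v0) N2.N1=(alive,v0) N2.N2=(alive,v0) N2.N3=(alive,v0) | N0.N0=(alive,v0) N0.N1=(alive,v0) N0.N2=(alive,v0) N0.N3=(alive,v0)
Op 3: N2 marks N2=suspect -> (suspect,v1)
Op 4: gossip N0<->N2 -> N0.N0=(alive,v0) N0.N1=(alive,v0) N0.N2=(suspect,v1) N0.N3=(alive,v0) | N2.N0=(alive,v0) N2.N1=(alive,v0) N2.N2=(suspect,v1) N2.N3=(alive,v0)
Op 5: N3 marks N0=alive -> (alive,v1)
Op 6: N2 marks N3=alive -> (alive,v1)
Op 7: gossip N0<->N2 -> N0.N0=(alive,v0) N0.N1=(alive,v0) N0.N2=(suspect,v1) N0.N3=(alive,v1) | N2.N0=(alive,v0) N2.N1=(alive,v0) N2.N2=(suspect,v1) N2.N3=(alive,v1)

Answer: alive 1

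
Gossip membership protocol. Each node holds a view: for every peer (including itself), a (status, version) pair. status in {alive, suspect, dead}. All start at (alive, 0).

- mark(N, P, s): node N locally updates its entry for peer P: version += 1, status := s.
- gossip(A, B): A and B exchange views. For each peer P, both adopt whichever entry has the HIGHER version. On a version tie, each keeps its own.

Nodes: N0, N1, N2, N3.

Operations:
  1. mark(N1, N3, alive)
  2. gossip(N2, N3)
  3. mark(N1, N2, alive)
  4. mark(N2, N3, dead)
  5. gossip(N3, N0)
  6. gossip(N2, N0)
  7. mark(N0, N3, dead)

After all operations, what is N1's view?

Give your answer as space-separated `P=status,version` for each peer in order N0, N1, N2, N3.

Op 1: N1 marks N3=alive -> (alive,v1)
Op 2: gossip N2<->N3 -> N2.N0=(alive,v0) N2.N1=(alive,v0) N2.N2=(alive,v0) N2.N3=(alive,v0) | N3.N0=(alive,v0) N3.N1=(alive,v0) N3.N2=(alive,v0) N3.N3=(alive,v0)
Op 3: N1 marks N2=alive -> (alive,v1)
Op 4: N2 marks N3=dead -> (dead,v1)
Op 5: gossip N3<->N0 -> N3.N0=(alive,v0) N3.N1=(alive,v0) N3.N2=(alive,v0) N3.N3=(alive,v0) | N0.N0=(alive,v0) N0.N1=(alive,v0) N0.N2=(alive,v0) N0.N3=(alive,v0)
Op 6: gossip N2<->N0 -> N2.N0=(alive,v0) N2.N1=(alive,v0) N2.N2=(alive,v0) N2.N3=(dead,v1) | N0.N0=(alive,v0) N0.N1=(alive,v0) N0.N2=(alive,v0) N0.N3=(dead,v1)
Op 7: N0 marks N3=dead -> (dead,v2)

Answer: N0=alive,0 N1=alive,0 N2=alive,1 N3=alive,1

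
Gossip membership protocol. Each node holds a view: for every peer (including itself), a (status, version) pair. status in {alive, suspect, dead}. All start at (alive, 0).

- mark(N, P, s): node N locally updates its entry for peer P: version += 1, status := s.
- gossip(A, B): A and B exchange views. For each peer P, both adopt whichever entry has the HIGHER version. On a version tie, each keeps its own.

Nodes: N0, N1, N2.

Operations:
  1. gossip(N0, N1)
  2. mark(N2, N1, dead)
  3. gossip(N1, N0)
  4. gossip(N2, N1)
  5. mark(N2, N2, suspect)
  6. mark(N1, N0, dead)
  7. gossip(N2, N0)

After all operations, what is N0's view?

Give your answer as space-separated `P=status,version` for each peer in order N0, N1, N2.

Op 1: gossip N0<->N1 -> N0.N0=(alive,v0) N0.N1=(alive,v0) N0.N2=(alive,v0) | N1.N0=(alive,v0) N1.N1=(alive,v0) N1.N2=(alive,v0)
Op 2: N2 marks N1=dead -> (dead,v1)
Op 3: gossip N1<->N0 -> N1.N0=(alive,v0) N1.N1=(alive,v0) N1.N2=(alive,v0) | N0.N0=(alive,v0) N0.N1=(alive,v0) N0.N2=(alive,v0)
Op 4: gossip N2<->N1 -> N2.N0=(alive,v0) N2.N1=(dead,v1) N2.N2=(alive,v0) | N1.N0=(alive,v0) N1.N1=(dead,v1) N1.N2=(alive,v0)
Op 5: N2 marks N2=suspect -> (suspect,v1)
Op 6: N1 marks N0=dead -> (dead,v1)
Op 7: gossip N2<->N0 -> N2.N0=(alive,v0) N2.N1=(dead,v1) N2.N2=(suspect,v1) | N0.N0=(alive,v0) N0.N1=(dead,v1) N0.N2=(suspect,v1)

Answer: N0=alive,0 N1=dead,1 N2=suspect,1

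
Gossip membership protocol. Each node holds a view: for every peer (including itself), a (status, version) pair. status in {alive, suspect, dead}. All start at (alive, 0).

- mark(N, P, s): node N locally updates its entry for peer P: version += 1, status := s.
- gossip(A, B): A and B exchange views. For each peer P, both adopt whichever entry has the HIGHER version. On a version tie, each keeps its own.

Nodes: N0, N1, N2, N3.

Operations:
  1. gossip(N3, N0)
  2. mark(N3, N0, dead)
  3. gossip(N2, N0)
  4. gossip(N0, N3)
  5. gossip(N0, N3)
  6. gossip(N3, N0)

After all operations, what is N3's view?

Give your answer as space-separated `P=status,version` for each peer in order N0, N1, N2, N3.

Op 1: gossip N3<->N0 -> N3.N0=(alive,v0) N3.N1=(alive,v0) N3.N2=(alive,v0) N3.N3=(alive,v0) | N0.N0=(alive,v0) N0.N1=(alive,v0) N0.N2=(alive,v0) N0.N3=(alive,v0)
Op 2: N3 marks N0=dead -> (dead,v1)
Op 3: gossip N2<->N0 -> N2.N0=(alive,v0) N2.N1=(alive,v0) N2.N2=(alive,v0) N2.N3=(alive,v0) | N0.N0=(alive,v0) N0.N1=(alive,v0) N0.N2=(alive,v0) N0.N3=(alive,v0)
Op 4: gossip N0<->N3 -> N0.N0=(dead,v1) N0.N1=(alive,v0) N0.N2=(alive,v0) N0.N3=(alive,v0) | N3.N0=(dead,v1) N3.N1=(alive,v0) N3.N2=(alive,v0) N3.N3=(alive,v0)
Op 5: gossip N0<->N3 -> N0.N0=(dead,v1) N0.N1=(alive,v0) N0.N2=(alive,v0) N0.N3=(alive,v0) | N3.N0=(dead,v1) N3.N1=(alive,v0) N3.N2=(alive,v0) N3.N3=(alive,v0)
Op 6: gossip N3<->N0 -> N3.N0=(dead,v1) N3.N1=(alive,v0) N3.N2=(alive,v0) N3.N3=(alive,v0) | N0.N0=(dead,v1) N0.N1=(alive,v0) N0.N2=(alive,v0) N0.N3=(alive,v0)

Answer: N0=dead,1 N1=alive,0 N2=alive,0 N3=alive,0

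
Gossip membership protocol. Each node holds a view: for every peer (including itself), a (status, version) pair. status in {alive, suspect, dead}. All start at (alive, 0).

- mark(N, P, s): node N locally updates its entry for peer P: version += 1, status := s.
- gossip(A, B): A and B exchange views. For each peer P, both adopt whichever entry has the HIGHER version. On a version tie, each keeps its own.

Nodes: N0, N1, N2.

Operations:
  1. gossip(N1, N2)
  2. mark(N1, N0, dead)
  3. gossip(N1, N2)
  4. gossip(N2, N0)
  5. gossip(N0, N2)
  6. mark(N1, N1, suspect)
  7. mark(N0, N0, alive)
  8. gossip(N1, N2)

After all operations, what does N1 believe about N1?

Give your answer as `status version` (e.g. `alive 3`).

Answer: suspect 1

Derivation:
Op 1: gossip N1<->N2 -> N1.N0=(alive,v0) N1.N1=(alive,v0) N1.N2=(alive,v0) | N2.N0=(alive,v0) N2.N1=(alive,v0) N2.N2=(alive,v0)
Op 2: N1 marks N0=dead -> (dead,v1)
Op 3: gossip N1<->N2 -> N1.N0=(dead,v1) N1.N1=(alive,v0) N1.N2=(alive,v0) | N2.N0=(dead,v1) N2.N1=(alive,v0) N2.N2=(alive,v0)
Op 4: gossip N2<->N0 -> N2.N0=(dead,v1) N2.N1=(alive,v0) N2.N2=(alive,v0) | N0.N0=(dead,v1) N0.N1=(alive,v0) N0.N2=(alive,v0)
Op 5: gossip N0<->N2 -> N0.N0=(dead,v1) N0.N1=(alive,v0) N0.N2=(alive,v0) | N2.N0=(dead,v1) N2.N1=(alive,v0) N2.N2=(alive,v0)
Op 6: N1 marks N1=suspect -> (suspect,v1)
Op 7: N0 marks N0=alive -> (alive,v2)
Op 8: gossip N1<->N2 -> N1.N0=(dead,v1) N1.N1=(suspect,v1) N1.N2=(alive,v0) | N2.N0=(dead,v1) N2.N1=(suspect,v1) N2.N2=(alive,v0)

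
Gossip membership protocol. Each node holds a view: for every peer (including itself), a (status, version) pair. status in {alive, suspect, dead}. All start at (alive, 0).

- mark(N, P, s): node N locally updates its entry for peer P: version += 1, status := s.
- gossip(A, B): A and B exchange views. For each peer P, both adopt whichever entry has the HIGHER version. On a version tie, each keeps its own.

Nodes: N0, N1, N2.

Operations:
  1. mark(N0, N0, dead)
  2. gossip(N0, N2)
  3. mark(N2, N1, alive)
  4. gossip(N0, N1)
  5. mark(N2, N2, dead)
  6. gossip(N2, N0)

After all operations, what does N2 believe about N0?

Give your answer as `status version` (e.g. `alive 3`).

Op 1: N0 marks N0=dead -> (dead,v1)
Op 2: gossip N0<->N2 -> N0.N0=(dead,v1) N0.N1=(alive,v0) N0.N2=(alive,v0) | N2.N0=(dead,v1) N2.N1=(alive,v0) N2.N2=(alive,v0)
Op 3: N2 marks N1=alive -> (alive,v1)
Op 4: gossip N0<->N1 -> N0.N0=(dead,v1) N0.N1=(alive,v0) N0.N2=(alive,v0) | N1.N0=(dead,v1) N1.N1=(alive,v0) N1.N2=(alive,v0)
Op 5: N2 marks N2=dead -> (dead,v1)
Op 6: gossip N2<->N0 -> N2.N0=(dead,v1) N2.N1=(alive,v1) N2.N2=(dead,v1) | N0.N0=(dead,v1) N0.N1=(alive,v1) N0.N2=(dead,v1)

Answer: dead 1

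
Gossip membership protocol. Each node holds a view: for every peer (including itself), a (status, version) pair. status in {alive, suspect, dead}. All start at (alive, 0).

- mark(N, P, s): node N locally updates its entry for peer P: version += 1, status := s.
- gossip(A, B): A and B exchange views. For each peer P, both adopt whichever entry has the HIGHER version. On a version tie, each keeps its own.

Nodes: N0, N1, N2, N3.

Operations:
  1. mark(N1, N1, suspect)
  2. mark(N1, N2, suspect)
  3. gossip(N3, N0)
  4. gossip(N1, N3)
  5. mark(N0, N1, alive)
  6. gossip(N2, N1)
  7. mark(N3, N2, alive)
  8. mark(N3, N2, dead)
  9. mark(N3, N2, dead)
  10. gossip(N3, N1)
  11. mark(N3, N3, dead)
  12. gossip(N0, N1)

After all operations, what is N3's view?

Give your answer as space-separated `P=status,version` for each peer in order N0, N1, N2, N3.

Answer: N0=alive,0 N1=suspect,1 N2=dead,4 N3=dead,1

Derivation:
Op 1: N1 marks N1=suspect -> (suspect,v1)
Op 2: N1 marks N2=suspect -> (suspect,v1)
Op 3: gossip N3<->N0 -> N3.N0=(alive,v0) N3.N1=(alive,v0) N3.N2=(alive,v0) N3.N3=(alive,v0) | N0.N0=(alive,v0) N0.N1=(alive,v0) N0.N2=(alive,v0) N0.N3=(alive,v0)
Op 4: gossip N1<->N3 -> N1.N0=(alive,v0) N1.N1=(suspect,v1) N1.N2=(suspect,v1) N1.N3=(alive,v0) | N3.N0=(alive,v0) N3.N1=(suspect,v1) N3.N2=(suspect,v1) N3.N3=(alive,v0)
Op 5: N0 marks N1=alive -> (alive,v1)
Op 6: gossip N2<->N1 -> N2.N0=(alive,v0) N2.N1=(suspect,v1) N2.N2=(suspect,v1) N2.N3=(alive,v0) | N1.N0=(alive,v0) N1.N1=(suspect,v1) N1.N2=(suspect,v1) N1.N3=(alive,v0)
Op 7: N3 marks N2=alive -> (alive,v2)
Op 8: N3 marks N2=dead -> (dead,v3)
Op 9: N3 marks N2=dead -> (dead,v4)
Op 10: gossip N3<->N1 -> N3.N0=(alive,v0) N3.N1=(suspect,v1) N3.N2=(dead,v4) N3.N3=(alive,v0) | N1.N0=(alive,v0) N1.N1=(suspect,v1) N1.N2=(dead,v4) N1.N3=(alive,v0)
Op 11: N3 marks N3=dead -> (dead,v1)
Op 12: gossip N0<->N1 -> N0.N0=(alive,v0) N0.N1=(alive,v1) N0.N2=(dead,v4) N0.N3=(alive,v0) | N1.N0=(alive,v0) N1.N1=(suspect,v1) N1.N2=(dead,v4) N1.N3=(alive,v0)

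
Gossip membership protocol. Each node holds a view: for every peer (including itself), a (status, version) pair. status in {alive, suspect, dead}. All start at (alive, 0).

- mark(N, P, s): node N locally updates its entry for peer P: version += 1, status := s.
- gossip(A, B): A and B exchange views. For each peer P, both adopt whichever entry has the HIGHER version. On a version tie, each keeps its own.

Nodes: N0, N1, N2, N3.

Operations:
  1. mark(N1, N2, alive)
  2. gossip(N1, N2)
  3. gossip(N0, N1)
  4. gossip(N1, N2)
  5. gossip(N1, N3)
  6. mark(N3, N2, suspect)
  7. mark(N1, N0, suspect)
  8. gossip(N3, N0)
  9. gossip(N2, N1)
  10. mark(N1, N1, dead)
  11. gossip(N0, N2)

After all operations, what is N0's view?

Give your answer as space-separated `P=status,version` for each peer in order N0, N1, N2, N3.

Answer: N0=suspect,1 N1=alive,0 N2=suspect,2 N3=alive,0

Derivation:
Op 1: N1 marks N2=alive -> (alive,v1)
Op 2: gossip N1<->N2 -> N1.N0=(alive,v0) N1.N1=(alive,v0) N1.N2=(alive,v1) N1.N3=(alive,v0) | N2.N0=(alive,v0) N2.N1=(alive,v0) N2.N2=(alive,v1) N2.N3=(alive,v0)
Op 3: gossip N0<->N1 -> N0.N0=(alive,v0) N0.N1=(alive,v0) N0.N2=(alive,v1) N0.N3=(alive,v0) | N1.N0=(alive,v0) N1.N1=(alive,v0) N1.N2=(alive,v1) N1.N3=(alive,v0)
Op 4: gossip N1<->N2 -> N1.N0=(alive,v0) N1.N1=(alive,v0) N1.N2=(alive,v1) N1.N3=(alive,v0) | N2.N0=(alive,v0) N2.N1=(alive,v0) N2.N2=(alive,v1) N2.N3=(alive,v0)
Op 5: gossip N1<->N3 -> N1.N0=(alive,v0) N1.N1=(alive,v0) N1.N2=(alive,v1) N1.N3=(alive,v0) | N3.N0=(alive,v0) N3.N1=(alive,v0) N3.N2=(alive,v1) N3.N3=(alive,v0)
Op 6: N3 marks N2=suspect -> (suspect,v2)
Op 7: N1 marks N0=suspect -> (suspect,v1)
Op 8: gossip N3<->N0 -> N3.N0=(alive,v0) N3.N1=(alive,v0) N3.N2=(suspect,v2) N3.N3=(alive,v0) | N0.N0=(alive,v0) N0.N1=(alive,v0) N0.N2=(suspect,v2) N0.N3=(alive,v0)
Op 9: gossip N2<->N1 -> N2.N0=(suspect,v1) N2.N1=(alive,v0) N2.N2=(alive,v1) N2.N3=(alive,v0) | N1.N0=(suspect,v1) N1.N1=(alive,v0) N1.N2=(alive,v1) N1.N3=(alive,v0)
Op 10: N1 marks N1=dead -> (dead,v1)
Op 11: gossip N0<->N2 -> N0.N0=(suspect,v1) N0.N1=(alive,v0) N0.N2=(suspect,v2) N0.N3=(alive,v0) | N2.N0=(suspect,v1) N2.N1=(alive,v0) N2.N2=(suspect,v2) N2.N3=(alive,v0)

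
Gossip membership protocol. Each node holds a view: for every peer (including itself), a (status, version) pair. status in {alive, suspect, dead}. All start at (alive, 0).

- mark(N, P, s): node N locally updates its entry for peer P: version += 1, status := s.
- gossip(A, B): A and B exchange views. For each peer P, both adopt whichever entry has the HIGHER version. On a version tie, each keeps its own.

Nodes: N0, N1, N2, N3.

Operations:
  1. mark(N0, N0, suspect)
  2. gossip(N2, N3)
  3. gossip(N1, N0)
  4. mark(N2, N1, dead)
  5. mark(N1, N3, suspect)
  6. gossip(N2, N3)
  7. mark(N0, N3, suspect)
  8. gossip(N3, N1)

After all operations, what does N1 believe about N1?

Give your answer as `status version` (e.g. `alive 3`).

Op 1: N0 marks N0=suspect -> (suspect,v1)
Op 2: gossip N2<->N3 -> N2.N0=(alive,v0) N2.N1=(alive,v0) N2.N2=(alive,v0) N2.N3=(alive,v0) | N3.N0=(alive,v0) N3.N1=(alive,v0) N3.N2=(alive,v0) N3.N3=(alive,v0)
Op 3: gossip N1<->N0 -> N1.N0=(suspect,v1) N1.N1=(alive,v0) N1.N2=(alive,v0) N1.N3=(alive,v0) | N0.N0=(suspect,v1) N0.N1=(alive,v0) N0.N2=(alive,v0) N0.N3=(alive,v0)
Op 4: N2 marks N1=dead -> (dead,v1)
Op 5: N1 marks N3=suspect -> (suspect,v1)
Op 6: gossip N2<->N3 -> N2.N0=(alive,v0) N2.N1=(dead,v1) N2.N2=(alive,v0) N2.N3=(alive,v0) | N3.N0=(alive,v0) N3.N1=(dead,v1) N3.N2=(alive,v0) N3.N3=(alive,v0)
Op 7: N0 marks N3=suspect -> (suspect,v1)
Op 8: gossip N3<->N1 -> N3.N0=(suspect,v1) N3.N1=(dead,v1) N3.N2=(alive,v0) N3.N3=(suspect,v1) | N1.N0=(suspect,v1) N1.N1=(dead,v1) N1.N2=(alive,v0) N1.N3=(suspect,v1)

Answer: dead 1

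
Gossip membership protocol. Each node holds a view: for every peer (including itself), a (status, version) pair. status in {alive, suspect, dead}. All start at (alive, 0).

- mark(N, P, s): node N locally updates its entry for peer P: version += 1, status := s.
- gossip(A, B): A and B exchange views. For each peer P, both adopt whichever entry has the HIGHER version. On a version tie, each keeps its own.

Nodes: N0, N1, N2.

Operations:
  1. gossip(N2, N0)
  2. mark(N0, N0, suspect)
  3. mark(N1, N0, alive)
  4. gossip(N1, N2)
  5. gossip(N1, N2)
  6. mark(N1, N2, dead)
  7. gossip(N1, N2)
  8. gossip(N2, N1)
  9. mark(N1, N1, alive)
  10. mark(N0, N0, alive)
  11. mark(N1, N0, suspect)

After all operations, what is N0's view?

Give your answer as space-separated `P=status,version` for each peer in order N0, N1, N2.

Op 1: gossip N2<->N0 -> N2.N0=(alive,v0) N2.N1=(alive,v0) N2.N2=(alive,v0) | N0.N0=(alive,v0) N0.N1=(alive,v0) N0.N2=(alive,v0)
Op 2: N0 marks N0=suspect -> (suspect,v1)
Op 3: N1 marks N0=alive -> (alive,v1)
Op 4: gossip N1<->N2 -> N1.N0=(alive,v1) N1.N1=(alive,v0) N1.N2=(alive,v0) | N2.N0=(alive,v1) N2.N1=(alive,v0) N2.N2=(alive,v0)
Op 5: gossip N1<->N2 -> N1.N0=(alive,v1) N1.N1=(alive,v0) N1.N2=(alive,v0) | N2.N0=(alive,v1) N2.N1=(alive,v0) N2.N2=(alive,v0)
Op 6: N1 marks N2=dead -> (dead,v1)
Op 7: gossip N1<->N2 -> N1.N0=(alive,v1) N1.N1=(alive,v0) N1.N2=(dead,v1) | N2.N0=(alive,v1) N2.N1=(alive,v0) N2.N2=(dead,v1)
Op 8: gossip N2<->N1 -> N2.N0=(alive,v1) N2.N1=(alive,v0) N2.N2=(dead,v1) | N1.N0=(alive,v1) N1.N1=(alive,v0) N1.N2=(dead,v1)
Op 9: N1 marks N1=alive -> (alive,v1)
Op 10: N0 marks N0=alive -> (alive,v2)
Op 11: N1 marks N0=suspect -> (suspect,v2)

Answer: N0=alive,2 N1=alive,0 N2=alive,0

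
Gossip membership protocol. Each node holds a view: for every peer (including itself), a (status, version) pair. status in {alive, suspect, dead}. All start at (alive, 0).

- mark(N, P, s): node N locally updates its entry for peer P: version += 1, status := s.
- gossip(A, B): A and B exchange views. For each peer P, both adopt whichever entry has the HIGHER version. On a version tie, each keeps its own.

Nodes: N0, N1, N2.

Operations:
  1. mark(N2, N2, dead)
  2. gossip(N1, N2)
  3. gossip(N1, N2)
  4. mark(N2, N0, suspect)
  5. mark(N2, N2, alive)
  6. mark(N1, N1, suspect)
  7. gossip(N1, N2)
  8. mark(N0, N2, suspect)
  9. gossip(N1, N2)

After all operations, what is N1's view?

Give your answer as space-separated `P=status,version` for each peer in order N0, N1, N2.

Answer: N0=suspect,1 N1=suspect,1 N2=alive,2

Derivation:
Op 1: N2 marks N2=dead -> (dead,v1)
Op 2: gossip N1<->N2 -> N1.N0=(alive,v0) N1.N1=(alive,v0) N1.N2=(dead,v1) | N2.N0=(alive,v0) N2.N1=(alive,v0) N2.N2=(dead,v1)
Op 3: gossip N1<->N2 -> N1.N0=(alive,v0) N1.N1=(alive,v0) N1.N2=(dead,v1) | N2.N0=(alive,v0) N2.N1=(alive,v0) N2.N2=(dead,v1)
Op 4: N2 marks N0=suspect -> (suspect,v1)
Op 5: N2 marks N2=alive -> (alive,v2)
Op 6: N1 marks N1=suspect -> (suspect,v1)
Op 7: gossip N1<->N2 -> N1.N0=(suspect,v1) N1.N1=(suspect,v1) N1.N2=(alive,v2) | N2.N0=(suspect,v1) N2.N1=(suspect,v1) N2.N2=(alive,v2)
Op 8: N0 marks N2=suspect -> (suspect,v1)
Op 9: gossip N1<->N2 -> N1.N0=(suspect,v1) N1.N1=(suspect,v1) N1.N2=(alive,v2) | N2.N0=(suspect,v1) N2.N1=(suspect,v1) N2.N2=(alive,v2)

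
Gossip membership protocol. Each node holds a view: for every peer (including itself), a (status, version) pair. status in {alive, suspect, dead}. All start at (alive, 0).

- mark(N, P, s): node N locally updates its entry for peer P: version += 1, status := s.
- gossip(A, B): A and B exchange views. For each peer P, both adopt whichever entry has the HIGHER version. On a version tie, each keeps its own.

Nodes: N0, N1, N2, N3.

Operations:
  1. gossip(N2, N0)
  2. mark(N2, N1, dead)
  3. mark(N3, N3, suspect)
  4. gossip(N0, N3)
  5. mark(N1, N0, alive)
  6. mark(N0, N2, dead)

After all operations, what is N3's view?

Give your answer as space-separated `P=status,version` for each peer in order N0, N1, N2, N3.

Answer: N0=alive,0 N1=alive,0 N2=alive,0 N3=suspect,1

Derivation:
Op 1: gossip N2<->N0 -> N2.N0=(alive,v0) N2.N1=(alive,v0) N2.N2=(alive,v0) N2.N3=(alive,v0) | N0.N0=(alive,v0) N0.N1=(alive,v0) N0.N2=(alive,v0) N0.N3=(alive,v0)
Op 2: N2 marks N1=dead -> (dead,v1)
Op 3: N3 marks N3=suspect -> (suspect,v1)
Op 4: gossip N0<->N3 -> N0.N0=(alive,v0) N0.N1=(alive,v0) N0.N2=(alive,v0) N0.N3=(suspect,v1) | N3.N0=(alive,v0) N3.N1=(alive,v0) N3.N2=(alive,v0) N3.N3=(suspect,v1)
Op 5: N1 marks N0=alive -> (alive,v1)
Op 6: N0 marks N2=dead -> (dead,v1)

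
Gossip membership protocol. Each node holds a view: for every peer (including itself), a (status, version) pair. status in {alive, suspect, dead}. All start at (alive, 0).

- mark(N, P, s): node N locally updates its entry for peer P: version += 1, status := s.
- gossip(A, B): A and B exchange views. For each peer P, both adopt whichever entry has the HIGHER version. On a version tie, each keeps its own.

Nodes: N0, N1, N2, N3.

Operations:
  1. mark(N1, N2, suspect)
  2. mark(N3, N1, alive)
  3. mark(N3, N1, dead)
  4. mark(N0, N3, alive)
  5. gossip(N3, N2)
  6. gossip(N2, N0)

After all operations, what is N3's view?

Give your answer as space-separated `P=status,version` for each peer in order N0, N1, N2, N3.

Answer: N0=alive,0 N1=dead,2 N2=alive,0 N3=alive,0

Derivation:
Op 1: N1 marks N2=suspect -> (suspect,v1)
Op 2: N3 marks N1=alive -> (alive,v1)
Op 3: N3 marks N1=dead -> (dead,v2)
Op 4: N0 marks N3=alive -> (alive,v1)
Op 5: gossip N3<->N2 -> N3.N0=(alive,v0) N3.N1=(dead,v2) N3.N2=(alive,v0) N3.N3=(alive,v0) | N2.N0=(alive,v0) N2.N1=(dead,v2) N2.N2=(alive,v0) N2.N3=(alive,v0)
Op 6: gossip N2<->N0 -> N2.N0=(alive,v0) N2.N1=(dead,v2) N2.N2=(alive,v0) N2.N3=(alive,v1) | N0.N0=(alive,v0) N0.N1=(dead,v2) N0.N2=(alive,v0) N0.N3=(alive,v1)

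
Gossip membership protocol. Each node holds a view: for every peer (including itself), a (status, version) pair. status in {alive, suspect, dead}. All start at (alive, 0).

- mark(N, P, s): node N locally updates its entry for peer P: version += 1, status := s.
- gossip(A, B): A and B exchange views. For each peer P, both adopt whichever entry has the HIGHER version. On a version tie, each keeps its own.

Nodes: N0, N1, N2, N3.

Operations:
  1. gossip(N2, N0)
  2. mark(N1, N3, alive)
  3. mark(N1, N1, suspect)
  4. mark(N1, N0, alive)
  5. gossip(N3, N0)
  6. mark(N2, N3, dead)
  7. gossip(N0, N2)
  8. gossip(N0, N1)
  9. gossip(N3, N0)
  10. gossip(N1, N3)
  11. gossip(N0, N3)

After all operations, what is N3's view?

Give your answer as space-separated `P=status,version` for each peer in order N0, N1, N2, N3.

Answer: N0=alive,1 N1=suspect,1 N2=alive,0 N3=dead,1

Derivation:
Op 1: gossip N2<->N0 -> N2.N0=(alive,v0) N2.N1=(alive,v0) N2.N2=(alive,v0) N2.N3=(alive,v0) | N0.N0=(alive,v0) N0.N1=(alive,v0) N0.N2=(alive,v0) N0.N3=(alive,v0)
Op 2: N1 marks N3=alive -> (alive,v1)
Op 3: N1 marks N1=suspect -> (suspect,v1)
Op 4: N1 marks N0=alive -> (alive,v1)
Op 5: gossip N3<->N0 -> N3.N0=(alive,v0) N3.N1=(alive,v0) N3.N2=(alive,v0) N3.N3=(alive,v0) | N0.N0=(alive,v0) N0.N1=(alive,v0) N0.N2=(alive,v0) N0.N3=(alive,v0)
Op 6: N2 marks N3=dead -> (dead,v1)
Op 7: gossip N0<->N2 -> N0.N0=(alive,v0) N0.N1=(alive,v0) N0.N2=(alive,v0) N0.N3=(dead,v1) | N2.N0=(alive,v0) N2.N1=(alive,v0) N2.N2=(alive,v0) N2.N3=(dead,v1)
Op 8: gossip N0<->N1 -> N0.N0=(alive,v1) N0.N1=(suspect,v1) N0.N2=(alive,v0) N0.N3=(dead,v1) | N1.N0=(alive,v1) N1.N1=(suspect,v1) N1.N2=(alive,v0) N1.N3=(alive,v1)
Op 9: gossip N3<->N0 -> N3.N0=(alive,v1) N3.N1=(suspect,v1) N3.N2=(alive,v0) N3.N3=(dead,v1) | N0.N0=(alive,v1) N0.N1=(suspect,v1) N0.N2=(alive,v0) N0.N3=(dead,v1)
Op 10: gossip N1<->N3 -> N1.N0=(alive,v1) N1.N1=(suspect,v1) N1.N2=(alive,v0) N1.N3=(alive,v1) | N3.N0=(alive,v1) N3.N1=(suspect,v1) N3.N2=(alive,v0) N3.N3=(dead,v1)
Op 11: gossip N0<->N3 -> N0.N0=(alive,v1) N0.N1=(suspect,v1) N0.N2=(alive,v0) N0.N3=(dead,v1) | N3.N0=(alive,v1) N3.N1=(suspect,v1) N3.N2=(alive,v0) N3.N3=(dead,v1)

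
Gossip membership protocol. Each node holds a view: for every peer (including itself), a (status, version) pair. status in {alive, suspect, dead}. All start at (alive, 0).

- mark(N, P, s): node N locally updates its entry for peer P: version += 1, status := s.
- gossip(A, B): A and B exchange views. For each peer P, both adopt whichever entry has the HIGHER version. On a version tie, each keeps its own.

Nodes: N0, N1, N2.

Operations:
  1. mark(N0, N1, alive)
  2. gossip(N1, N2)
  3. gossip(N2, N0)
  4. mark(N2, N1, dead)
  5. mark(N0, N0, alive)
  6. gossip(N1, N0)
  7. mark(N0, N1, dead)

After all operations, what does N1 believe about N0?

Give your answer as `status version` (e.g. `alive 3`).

Op 1: N0 marks N1=alive -> (alive,v1)
Op 2: gossip N1<->N2 -> N1.N0=(alive,v0) N1.N1=(alive,v0) N1.N2=(alive,v0) | N2.N0=(alive,v0) N2.N1=(alive,v0) N2.N2=(alive,v0)
Op 3: gossip N2<->N0 -> N2.N0=(alive,v0) N2.N1=(alive,v1) N2.N2=(alive,v0) | N0.N0=(alive,v0) N0.N1=(alive,v1) N0.N2=(alive,v0)
Op 4: N2 marks N1=dead -> (dead,v2)
Op 5: N0 marks N0=alive -> (alive,v1)
Op 6: gossip N1<->N0 -> N1.N0=(alive,v1) N1.N1=(alive,v1) N1.N2=(alive,v0) | N0.N0=(alive,v1) N0.N1=(alive,v1) N0.N2=(alive,v0)
Op 7: N0 marks N1=dead -> (dead,v2)

Answer: alive 1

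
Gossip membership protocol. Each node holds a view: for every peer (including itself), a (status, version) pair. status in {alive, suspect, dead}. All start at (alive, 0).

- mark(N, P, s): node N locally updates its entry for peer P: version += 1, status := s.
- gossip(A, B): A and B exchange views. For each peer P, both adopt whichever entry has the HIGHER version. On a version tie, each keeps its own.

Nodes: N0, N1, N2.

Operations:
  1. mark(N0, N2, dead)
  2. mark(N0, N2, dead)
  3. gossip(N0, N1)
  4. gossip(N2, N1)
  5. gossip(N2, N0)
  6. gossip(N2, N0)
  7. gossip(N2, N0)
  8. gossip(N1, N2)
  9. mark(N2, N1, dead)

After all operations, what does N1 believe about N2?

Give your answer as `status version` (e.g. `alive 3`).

Answer: dead 2

Derivation:
Op 1: N0 marks N2=dead -> (dead,v1)
Op 2: N0 marks N2=dead -> (dead,v2)
Op 3: gossip N0<->N1 -> N0.N0=(alive,v0) N0.N1=(alive,v0) N0.N2=(dead,v2) | N1.N0=(alive,v0) N1.N1=(alive,v0) N1.N2=(dead,v2)
Op 4: gossip N2<->N1 -> N2.N0=(alive,v0) N2.N1=(alive,v0) N2.N2=(dead,v2) | N1.N0=(alive,v0) N1.N1=(alive,v0) N1.N2=(dead,v2)
Op 5: gossip N2<->N0 -> N2.N0=(alive,v0) N2.N1=(alive,v0) N2.N2=(dead,v2) | N0.N0=(alive,v0) N0.N1=(alive,v0) N0.N2=(dead,v2)
Op 6: gossip N2<->N0 -> N2.N0=(alive,v0) N2.N1=(alive,v0) N2.N2=(dead,v2) | N0.N0=(alive,v0) N0.N1=(alive,v0) N0.N2=(dead,v2)
Op 7: gossip N2<->N0 -> N2.N0=(alive,v0) N2.N1=(alive,v0) N2.N2=(dead,v2) | N0.N0=(alive,v0) N0.N1=(alive,v0) N0.N2=(dead,v2)
Op 8: gossip N1<->N2 -> N1.N0=(alive,v0) N1.N1=(alive,v0) N1.N2=(dead,v2) | N2.N0=(alive,v0) N2.N1=(alive,v0) N2.N2=(dead,v2)
Op 9: N2 marks N1=dead -> (dead,v1)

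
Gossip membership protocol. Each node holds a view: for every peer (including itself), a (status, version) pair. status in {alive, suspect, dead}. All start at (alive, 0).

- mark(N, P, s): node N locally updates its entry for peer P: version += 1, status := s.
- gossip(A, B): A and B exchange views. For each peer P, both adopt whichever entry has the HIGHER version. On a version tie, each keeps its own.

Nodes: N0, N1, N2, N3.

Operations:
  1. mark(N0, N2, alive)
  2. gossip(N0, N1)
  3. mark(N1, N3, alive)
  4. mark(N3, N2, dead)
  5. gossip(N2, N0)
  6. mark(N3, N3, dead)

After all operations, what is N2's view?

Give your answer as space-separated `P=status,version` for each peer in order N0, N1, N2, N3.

Answer: N0=alive,0 N1=alive,0 N2=alive,1 N3=alive,0

Derivation:
Op 1: N0 marks N2=alive -> (alive,v1)
Op 2: gossip N0<->N1 -> N0.N0=(alive,v0) N0.N1=(alive,v0) N0.N2=(alive,v1) N0.N3=(alive,v0) | N1.N0=(alive,v0) N1.N1=(alive,v0) N1.N2=(alive,v1) N1.N3=(alive,v0)
Op 3: N1 marks N3=alive -> (alive,v1)
Op 4: N3 marks N2=dead -> (dead,v1)
Op 5: gossip N2<->N0 -> N2.N0=(alive,v0) N2.N1=(alive,v0) N2.N2=(alive,v1) N2.N3=(alive,v0) | N0.N0=(alive,v0) N0.N1=(alive,v0) N0.N2=(alive,v1) N0.N3=(alive,v0)
Op 6: N3 marks N3=dead -> (dead,v1)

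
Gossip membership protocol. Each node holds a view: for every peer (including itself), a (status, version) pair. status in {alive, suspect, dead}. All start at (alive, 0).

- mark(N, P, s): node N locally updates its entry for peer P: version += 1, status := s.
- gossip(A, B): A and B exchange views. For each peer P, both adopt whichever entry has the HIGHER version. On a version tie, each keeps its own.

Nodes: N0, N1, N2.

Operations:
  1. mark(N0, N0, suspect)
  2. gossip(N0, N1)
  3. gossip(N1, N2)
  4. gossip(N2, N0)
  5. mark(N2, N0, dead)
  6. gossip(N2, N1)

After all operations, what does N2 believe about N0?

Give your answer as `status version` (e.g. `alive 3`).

Answer: dead 2

Derivation:
Op 1: N0 marks N0=suspect -> (suspect,v1)
Op 2: gossip N0<->N1 -> N0.N0=(suspect,v1) N0.N1=(alive,v0) N0.N2=(alive,v0) | N1.N0=(suspect,v1) N1.N1=(alive,v0) N1.N2=(alive,v0)
Op 3: gossip N1<->N2 -> N1.N0=(suspect,v1) N1.N1=(alive,v0) N1.N2=(alive,v0) | N2.N0=(suspect,v1) N2.N1=(alive,v0) N2.N2=(alive,v0)
Op 4: gossip N2<->N0 -> N2.N0=(suspect,v1) N2.N1=(alive,v0) N2.N2=(alive,v0) | N0.N0=(suspect,v1) N0.N1=(alive,v0) N0.N2=(alive,v0)
Op 5: N2 marks N0=dead -> (dead,v2)
Op 6: gossip N2<->N1 -> N2.N0=(dead,v2) N2.N1=(alive,v0) N2.N2=(alive,v0) | N1.N0=(dead,v2) N1.N1=(alive,v0) N1.N2=(alive,v0)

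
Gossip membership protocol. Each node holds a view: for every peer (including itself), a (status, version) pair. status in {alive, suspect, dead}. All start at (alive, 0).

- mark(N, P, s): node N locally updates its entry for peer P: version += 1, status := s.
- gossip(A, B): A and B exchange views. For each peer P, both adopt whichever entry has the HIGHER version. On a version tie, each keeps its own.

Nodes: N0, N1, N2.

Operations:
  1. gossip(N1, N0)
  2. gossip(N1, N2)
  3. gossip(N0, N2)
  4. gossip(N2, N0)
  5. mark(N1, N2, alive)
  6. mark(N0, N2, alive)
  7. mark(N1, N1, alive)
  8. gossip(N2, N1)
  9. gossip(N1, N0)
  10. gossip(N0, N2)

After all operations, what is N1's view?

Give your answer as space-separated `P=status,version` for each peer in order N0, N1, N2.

Answer: N0=alive,0 N1=alive,1 N2=alive,1

Derivation:
Op 1: gossip N1<->N0 -> N1.N0=(alive,v0) N1.N1=(alive,v0) N1.N2=(alive,v0) | N0.N0=(alive,v0) N0.N1=(alive,v0) N0.N2=(alive,v0)
Op 2: gossip N1<->N2 -> N1.N0=(alive,v0) N1.N1=(alive,v0) N1.N2=(alive,v0) | N2.N0=(alive,v0) N2.N1=(alive,v0) N2.N2=(alive,v0)
Op 3: gossip N0<->N2 -> N0.N0=(alive,v0) N0.N1=(alive,v0) N0.N2=(alive,v0) | N2.N0=(alive,v0) N2.N1=(alive,v0) N2.N2=(alive,v0)
Op 4: gossip N2<->N0 -> N2.N0=(alive,v0) N2.N1=(alive,v0) N2.N2=(alive,v0) | N0.N0=(alive,v0) N0.N1=(alive,v0) N0.N2=(alive,v0)
Op 5: N1 marks N2=alive -> (alive,v1)
Op 6: N0 marks N2=alive -> (alive,v1)
Op 7: N1 marks N1=alive -> (alive,v1)
Op 8: gossip N2<->N1 -> N2.N0=(alive,v0) N2.N1=(alive,v1) N2.N2=(alive,v1) | N1.N0=(alive,v0) N1.N1=(alive,v1) N1.N2=(alive,v1)
Op 9: gossip N1<->N0 -> N1.N0=(alive,v0) N1.N1=(alive,v1) N1.N2=(alive,v1) | N0.N0=(alive,v0) N0.N1=(alive,v1) N0.N2=(alive,v1)
Op 10: gossip N0<->N2 -> N0.N0=(alive,v0) N0.N1=(alive,v1) N0.N2=(alive,v1) | N2.N0=(alive,v0) N2.N1=(alive,v1) N2.N2=(alive,v1)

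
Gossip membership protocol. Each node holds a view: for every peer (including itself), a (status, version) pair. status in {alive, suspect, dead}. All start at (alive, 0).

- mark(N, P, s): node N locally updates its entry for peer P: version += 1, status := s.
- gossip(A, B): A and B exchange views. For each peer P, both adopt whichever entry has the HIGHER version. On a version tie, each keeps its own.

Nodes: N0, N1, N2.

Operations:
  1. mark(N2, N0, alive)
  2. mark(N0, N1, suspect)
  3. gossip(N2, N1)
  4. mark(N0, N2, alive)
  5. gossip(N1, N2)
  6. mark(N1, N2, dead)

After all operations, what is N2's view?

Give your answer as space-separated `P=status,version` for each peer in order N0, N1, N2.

Op 1: N2 marks N0=alive -> (alive,v1)
Op 2: N0 marks N1=suspect -> (suspect,v1)
Op 3: gossip N2<->N1 -> N2.N0=(alive,v1) N2.N1=(alive,v0) N2.N2=(alive,v0) | N1.N0=(alive,v1) N1.N1=(alive,v0) N1.N2=(alive,v0)
Op 4: N0 marks N2=alive -> (alive,v1)
Op 5: gossip N1<->N2 -> N1.N0=(alive,v1) N1.N1=(alive,v0) N1.N2=(alive,v0) | N2.N0=(alive,v1) N2.N1=(alive,v0) N2.N2=(alive,v0)
Op 6: N1 marks N2=dead -> (dead,v1)

Answer: N0=alive,1 N1=alive,0 N2=alive,0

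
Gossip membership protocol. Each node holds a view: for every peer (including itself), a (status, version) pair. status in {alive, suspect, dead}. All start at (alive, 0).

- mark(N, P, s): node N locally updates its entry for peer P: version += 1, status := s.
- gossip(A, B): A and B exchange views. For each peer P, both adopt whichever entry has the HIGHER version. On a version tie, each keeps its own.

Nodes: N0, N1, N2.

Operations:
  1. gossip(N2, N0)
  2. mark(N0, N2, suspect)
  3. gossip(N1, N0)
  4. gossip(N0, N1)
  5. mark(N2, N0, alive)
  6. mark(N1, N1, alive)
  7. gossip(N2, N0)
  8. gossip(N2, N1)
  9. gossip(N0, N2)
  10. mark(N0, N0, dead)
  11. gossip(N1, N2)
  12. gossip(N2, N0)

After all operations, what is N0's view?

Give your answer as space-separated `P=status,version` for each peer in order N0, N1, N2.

Answer: N0=dead,2 N1=alive,1 N2=suspect,1

Derivation:
Op 1: gossip N2<->N0 -> N2.N0=(alive,v0) N2.N1=(alive,v0) N2.N2=(alive,v0) | N0.N0=(alive,v0) N0.N1=(alive,v0) N0.N2=(alive,v0)
Op 2: N0 marks N2=suspect -> (suspect,v1)
Op 3: gossip N1<->N0 -> N1.N0=(alive,v0) N1.N1=(alive,v0) N1.N2=(suspect,v1) | N0.N0=(alive,v0) N0.N1=(alive,v0) N0.N2=(suspect,v1)
Op 4: gossip N0<->N1 -> N0.N0=(alive,v0) N0.N1=(alive,v0) N0.N2=(suspect,v1) | N1.N0=(alive,v0) N1.N1=(alive,v0) N1.N2=(suspect,v1)
Op 5: N2 marks N0=alive -> (alive,v1)
Op 6: N1 marks N1=alive -> (alive,v1)
Op 7: gossip N2<->N0 -> N2.N0=(alive,v1) N2.N1=(alive,v0) N2.N2=(suspect,v1) | N0.N0=(alive,v1) N0.N1=(alive,v0) N0.N2=(suspect,v1)
Op 8: gossip N2<->N1 -> N2.N0=(alive,v1) N2.N1=(alive,v1) N2.N2=(suspect,v1) | N1.N0=(alive,v1) N1.N1=(alive,v1) N1.N2=(suspect,v1)
Op 9: gossip N0<->N2 -> N0.N0=(alive,v1) N0.N1=(alive,v1) N0.N2=(suspect,v1) | N2.N0=(alive,v1) N2.N1=(alive,v1) N2.N2=(suspect,v1)
Op 10: N0 marks N0=dead -> (dead,v2)
Op 11: gossip N1<->N2 -> N1.N0=(alive,v1) N1.N1=(alive,v1) N1.N2=(suspect,v1) | N2.N0=(alive,v1) N2.N1=(alive,v1) N2.N2=(suspect,v1)
Op 12: gossip N2<->N0 -> N2.N0=(dead,v2) N2.N1=(alive,v1) N2.N2=(suspect,v1) | N0.N0=(dead,v2) N0.N1=(alive,v1) N0.N2=(suspect,v1)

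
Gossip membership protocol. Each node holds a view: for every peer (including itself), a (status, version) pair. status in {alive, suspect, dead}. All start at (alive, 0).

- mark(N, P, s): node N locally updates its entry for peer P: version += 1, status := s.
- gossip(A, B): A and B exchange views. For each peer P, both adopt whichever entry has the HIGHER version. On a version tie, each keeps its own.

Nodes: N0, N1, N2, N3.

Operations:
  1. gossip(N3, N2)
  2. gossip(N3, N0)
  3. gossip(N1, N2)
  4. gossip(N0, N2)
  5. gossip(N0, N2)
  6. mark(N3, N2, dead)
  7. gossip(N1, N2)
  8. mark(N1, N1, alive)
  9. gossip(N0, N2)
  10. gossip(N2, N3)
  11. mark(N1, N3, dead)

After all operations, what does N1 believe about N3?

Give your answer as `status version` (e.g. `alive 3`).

Answer: dead 1

Derivation:
Op 1: gossip N3<->N2 -> N3.N0=(alive,v0) N3.N1=(alive,v0) N3.N2=(alive,v0) N3.N3=(alive,v0) | N2.N0=(alive,v0) N2.N1=(alive,v0) N2.N2=(alive,v0) N2.N3=(alive,v0)
Op 2: gossip N3<->N0 -> N3.N0=(alive,v0) N3.N1=(alive,v0) N3.N2=(alive,v0) N3.N3=(alive,v0) | N0.N0=(alive,v0) N0.N1=(alive,v0) N0.N2=(alive,v0) N0.N3=(alive,v0)
Op 3: gossip N1<->N2 -> N1.N0=(alive,v0) N1.N1=(alive,v0) N1.N2=(alive,v0) N1.N3=(alive,v0) | N2.N0=(alive,v0) N2.N1=(alive,v0) N2.N2=(alive,v0) N2.N3=(alive,v0)
Op 4: gossip N0<->N2 -> N0.N0=(alive,v0) N0.N1=(alive,v0) N0.N2=(alive,v0) N0.N3=(alive,v0) | N2.N0=(alive,v0) N2.N1=(alive,v0) N2.N2=(alive,v0) N2.N3=(alive,v0)
Op 5: gossip N0<->N2 -> N0.N0=(alive,v0) N0.N1=(alive,v0) N0.N2=(alive,v0) N0.N3=(alive,v0) | N2.N0=(alive,v0) N2.N1=(alive,v0) N2.N2=(alive,v0) N2.N3=(alive,v0)
Op 6: N3 marks N2=dead -> (dead,v1)
Op 7: gossip N1<->N2 -> N1.N0=(alive,v0) N1.N1=(alive,v0) N1.N2=(alive,v0) N1.N3=(alive,v0) | N2.N0=(alive,v0) N2.N1=(alive,v0) N2.N2=(alive,v0) N2.N3=(alive,v0)
Op 8: N1 marks N1=alive -> (alive,v1)
Op 9: gossip N0<->N2 -> N0.N0=(alive,v0) N0.N1=(alive,v0) N0.N2=(alive,v0) N0.N3=(alive,v0) | N2.N0=(alive,v0) N2.N1=(alive,v0) N2.N2=(alive,v0) N2.N3=(alive,v0)
Op 10: gossip N2<->N3 -> N2.N0=(alive,v0) N2.N1=(alive,v0) N2.N2=(dead,v1) N2.N3=(alive,v0) | N3.N0=(alive,v0) N3.N1=(alive,v0) N3.N2=(dead,v1) N3.N3=(alive,v0)
Op 11: N1 marks N3=dead -> (dead,v1)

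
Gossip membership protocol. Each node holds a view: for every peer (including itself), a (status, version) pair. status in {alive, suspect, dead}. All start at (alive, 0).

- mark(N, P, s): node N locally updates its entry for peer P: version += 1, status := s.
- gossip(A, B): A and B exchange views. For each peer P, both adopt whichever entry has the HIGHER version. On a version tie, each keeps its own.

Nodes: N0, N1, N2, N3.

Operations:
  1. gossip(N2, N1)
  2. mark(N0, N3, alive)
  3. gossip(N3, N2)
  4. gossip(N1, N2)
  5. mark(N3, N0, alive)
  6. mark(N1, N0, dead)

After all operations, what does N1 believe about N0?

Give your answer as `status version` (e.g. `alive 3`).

Op 1: gossip N2<->N1 -> N2.N0=(alive,v0) N2.N1=(alive,v0) N2.N2=(alive,v0) N2.N3=(alive,v0) | N1.N0=(alive,v0) N1.N1=(alive,v0) N1.N2=(alive,v0) N1.N3=(alive,v0)
Op 2: N0 marks N3=alive -> (alive,v1)
Op 3: gossip N3<->N2 -> N3.N0=(alive,v0) N3.N1=(alive,v0) N3.N2=(alive,v0) N3.N3=(alive,v0) | N2.N0=(alive,v0) N2.N1=(alive,v0) N2.N2=(alive,v0) N2.N3=(alive,v0)
Op 4: gossip N1<->N2 -> N1.N0=(alive,v0) N1.N1=(alive,v0) N1.N2=(alive,v0) N1.N3=(alive,v0) | N2.N0=(alive,v0) N2.N1=(alive,v0) N2.N2=(alive,v0) N2.N3=(alive,v0)
Op 5: N3 marks N0=alive -> (alive,v1)
Op 6: N1 marks N0=dead -> (dead,v1)

Answer: dead 1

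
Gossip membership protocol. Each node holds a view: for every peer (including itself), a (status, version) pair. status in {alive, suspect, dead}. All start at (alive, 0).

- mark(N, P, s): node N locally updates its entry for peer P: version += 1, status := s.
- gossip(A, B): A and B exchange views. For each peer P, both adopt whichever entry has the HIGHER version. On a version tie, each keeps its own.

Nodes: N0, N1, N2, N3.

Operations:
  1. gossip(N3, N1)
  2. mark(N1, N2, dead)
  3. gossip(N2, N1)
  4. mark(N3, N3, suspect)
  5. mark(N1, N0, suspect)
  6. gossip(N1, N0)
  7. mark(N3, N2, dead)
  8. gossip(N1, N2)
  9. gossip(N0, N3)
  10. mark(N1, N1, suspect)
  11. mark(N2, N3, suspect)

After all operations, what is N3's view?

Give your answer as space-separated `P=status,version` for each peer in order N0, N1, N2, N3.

Answer: N0=suspect,1 N1=alive,0 N2=dead,1 N3=suspect,1

Derivation:
Op 1: gossip N3<->N1 -> N3.N0=(alive,v0) N3.N1=(alive,v0) N3.N2=(alive,v0) N3.N3=(alive,v0) | N1.N0=(alive,v0) N1.N1=(alive,v0) N1.N2=(alive,v0) N1.N3=(alive,v0)
Op 2: N1 marks N2=dead -> (dead,v1)
Op 3: gossip N2<->N1 -> N2.N0=(alive,v0) N2.N1=(alive,v0) N2.N2=(dead,v1) N2.N3=(alive,v0) | N1.N0=(alive,v0) N1.N1=(alive,v0) N1.N2=(dead,v1) N1.N3=(alive,v0)
Op 4: N3 marks N3=suspect -> (suspect,v1)
Op 5: N1 marks N0=suspect -> (suspect,v1)
Op 6: gossip N1<->N0 -> N1.N0=(suspect,v1) N1.N1=(alive,v0) N1.N2=(dead,v1) N1.N3=(alive,v0) | N0.N0=(suspect,v1) N0.N1=(alive,v0) N0.N2=(dead,v1) N0.N3=(alive,v0)
Op 7: N3 marks N2=dead -> (dead,v1)
Op 8: gossip N1<->N2 -> N1.N0=(suspect,v1) N1.N1=(alive,v0) N1.N2=(dead,v1) N1.N3=(alive,v0) | N2.N0=(suspect,v1) N2.N1=(alive,v0) N2.N2=(dead,v1) N2.N3=(alive,v0)
Op 9: gossip N0<->N3 -> N0.N0=(suspect,v1) N0.N1=(alive,v0) N0.N2=(dead,v1) N0.N3=(suspect,v1) | N3.N0=(suspect,v1) N3.N1=(alive,v0) N3.N2=(dead,v1) N3.N3=(suspect,v1)
Op 10: N1 marks N1=suspect -> (suspect,v1)
Op 11: N2 marks N3=suspect -> (suspect,v1)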